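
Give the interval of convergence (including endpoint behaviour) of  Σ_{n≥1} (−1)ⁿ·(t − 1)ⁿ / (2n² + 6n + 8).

[0, 2]

By the ratio test, |a_{n+1}/a_n| = (2n² + 6n + 8)/(2(n+1)² + 6(n+1) + 8) → 1.
Hence R = 1.
Endpoint t = 2: absolute convergence follows by limit comparison with Σ 1/n².
At t = 0: the terms are on the order of 1/n², so the series converges absolutely by comparison with the p-series (p = 2 > 1).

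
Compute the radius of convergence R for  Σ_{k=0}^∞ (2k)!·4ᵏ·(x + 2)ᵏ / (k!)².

The ratio of consecutive coefficients is (2k+1)·(2k+2)/(k+1)² · 4 → 16.
Hence the series converges for |x + 2| < 1/(16) = 1/16, so the radius of convergence is 1/16.

R = 1/16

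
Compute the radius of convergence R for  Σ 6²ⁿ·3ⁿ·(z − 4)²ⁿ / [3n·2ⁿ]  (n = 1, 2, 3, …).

R = √6/18

Apply the ratio test: |a_{n+1}| / |a_n| = [3n/3(n+1)] · 36·3/2, which tends to 54 as n → ∞.
Writing y = (z − 4)², the series in y has radius 1/54, so |z − 4| < √(1/54) and R = √6/18.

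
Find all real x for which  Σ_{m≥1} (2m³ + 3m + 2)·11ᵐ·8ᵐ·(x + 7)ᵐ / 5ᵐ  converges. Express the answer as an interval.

Apply the ratio test: |a_{m+1}| / |a_m| = [(2(m+1)³ + 3(m+1) + 2)/(2m³ + 3m + 2)] · 11·8/5, which tends to 88/5 as m → ∞.
Thus R = 1/(88/5) = 5/88.
At x = -611/88: the terms do not tend to 0, so the series diverges.
Check x = -621/88: the m-th term does not approach 0; divergence by the term test.

(-621/88, -611/88)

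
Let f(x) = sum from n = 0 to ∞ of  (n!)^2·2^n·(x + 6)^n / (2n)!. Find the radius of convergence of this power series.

By the ratio test, |a_{n+1}/a_n| = (n+1)²/[(2n+1)·(2n+2)] · 2 → 1/2.
Convergence for |x + 6| · 1/2 < 1, i.e. |x + 6| < 2. So R = 2.

R = 2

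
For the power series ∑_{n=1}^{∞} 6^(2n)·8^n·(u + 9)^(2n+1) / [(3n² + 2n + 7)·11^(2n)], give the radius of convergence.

The ratio of consecutive coefficients is [(3n² + 2n + 7)/(3(n+1)² + 2(n+1) + 7)] · 36·8/121 → 288/121.
Successive powers of (u + 9) differ by 2, so the series converges when |u + 9|² · 288/121 < 1, i.e. |u + 9| < √(121/288). So R = 11√2/24.

R = 11√2/24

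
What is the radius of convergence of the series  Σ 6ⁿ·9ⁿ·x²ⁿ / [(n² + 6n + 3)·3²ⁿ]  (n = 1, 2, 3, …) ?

R = √6/6

The ratio of consecutive coefficients is [(n² + 6n + 3)/((n+1)² + 6(n+1) + 3)] · 6·9/9 → 6.
Successive powers of x differ by 2, so the series converges when |x|² · 6 < 1, i.e. |x| < √(1/6). So R = √6/6.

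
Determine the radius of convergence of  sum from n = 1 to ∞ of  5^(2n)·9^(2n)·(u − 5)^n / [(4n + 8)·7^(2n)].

R = 49/2025

Apply the ratio test: |a_{n+1}| / |a_n| = [(4n + 8)/(4(n+1) + 8)] · 25·81/49, which tends to 2025/49 as n → ∞.
The series converges when 2025/49 · |u − 5| < 1, giving R = 49/2025.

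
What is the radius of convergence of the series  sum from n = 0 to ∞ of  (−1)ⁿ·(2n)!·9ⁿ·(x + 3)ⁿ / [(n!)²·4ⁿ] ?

R = 1/9

The ratio of consecutive coefficients is (2n+1)·(2n+2)/(n+1)² · 9/4 → 9.
Thus R = 1/(9) = 1/9.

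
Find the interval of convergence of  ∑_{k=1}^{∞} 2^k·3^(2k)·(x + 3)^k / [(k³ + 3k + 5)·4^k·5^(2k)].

Apply the ratio test: |a_{k+1}| / |a_k| = [(k³ + 3k + 5)/((k+1)³ + 3(k+1) + 5)] · 2·9/(4·25), which tends to 9/50 as k → ∞.
Hence the series converges for |x + 3| < 1/(9/50) = 50/9, so the radius of convergence is 50/9.
When x = 23/9, the series is dominated by a constant times Σ 1/k³, which converges (p = 3 > 1).
At x = -77/9: the series is dominated by a constant times Σ 1/k³, which converges (p = 3 > 1).

[-77/9, 23/9]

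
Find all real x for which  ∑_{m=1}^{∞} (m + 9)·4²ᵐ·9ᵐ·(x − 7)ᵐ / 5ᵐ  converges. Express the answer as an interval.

(1003/144, 1013/144)

Apply the ratio test: |a_{m+1}| / |a_m| = [((m+1) + 9)/(m + 9)] · 16·9/5, which tends to 144/5 as m → ∞.
Thus R = 1/(144/5) = 5/144.
When x = 1013/144, the m-th term does not approach 0; divergence by the term test.
At x = 1003/144: the terms have absolute value of order m, which does not tend to 0, so the series diverges by the divergence test.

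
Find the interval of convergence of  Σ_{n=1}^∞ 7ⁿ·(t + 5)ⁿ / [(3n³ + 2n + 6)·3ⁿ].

[-38/7, -32/7]

Apply the ratio test: |a_{n+1}| / |a_n| = [(3n³ + 2n + 6)/(3(n+1)³ + 2(n+1) + 6)] · 7/3, which tends to 7/3 as n → ∞.
Thus R = 1/(7/3) = 3/7.
Endpoint t = -32/7: the series is dominated by a constant times Σ 1/n³, which converges (p = 3 > 1).
When t = -38/7, the terms are on the order of 1/n³, so the series converges absolutely by comparison with the p-series (p = 3 > 1).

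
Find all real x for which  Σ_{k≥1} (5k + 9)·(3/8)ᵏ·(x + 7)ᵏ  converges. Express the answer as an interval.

Apply the ratio test: |a_{k+1}| / |a_k| = [(5(k+1) + 9)/(5k + 9)] · 3/8, which tends to 3/8 as k → ∞.
Hence the series converges for |x + 7| < 1/(3/8) = 8/3, so the radius of convergence is 8/3.
When x = -13/3, the terms have absolute value of order k, which does not tend to 0, so the series diverges by the divergence test.
At x = -29/3: the terms have absolute value of order k, which does not tend to 0, so the series diverges by the divergence test.

(-29/3, -13/3)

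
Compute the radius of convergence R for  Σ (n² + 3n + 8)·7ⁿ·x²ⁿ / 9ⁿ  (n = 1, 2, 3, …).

Ratio test: |a_{n+1}/a_n| = [((n+1)² + 3(n+1) + 8)/(n² + 3n + 8)] · 7/9 → 7/9 as n → ∞.
Successive powers of x differ by 2, so the series converges when |x|² · 7/9 < 1, i.e. |x| < √(9/7). So R = 3√7/7.

R = 3√7/7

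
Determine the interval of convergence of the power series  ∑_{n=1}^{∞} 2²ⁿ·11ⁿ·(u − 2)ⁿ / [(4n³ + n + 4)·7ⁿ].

The ratio of consecutive coefficients is [(4n³ + n + 4)/(4(n+1)³ + (n+1) + 4)] · 4·11/7 → 44/7.
Thus R = 1/(44/7) = 7/44.
When u = 95/44, absolute convergence follows by limit comparison with Σ 1/n³.
Endpoint u = 81/44: the terms are on the order of 1/n³, so the series converges absolutely by comparison with the p-series (p = 3 > 1).

[81/44, 95/44]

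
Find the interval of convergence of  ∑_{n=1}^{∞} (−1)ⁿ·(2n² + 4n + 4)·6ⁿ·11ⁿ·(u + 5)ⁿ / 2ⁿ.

Ratio test: |a_{n+1}/a_n| = [(2(n+1)² + 4(n+1) + 4)/(2n² + 4n + 4)] · 6·11/2 → 33 as n → ∞.
Thus R = 1/(33) = 1/33.
When u = -164/33, the terms have absolute value of order n², which does not tend to 0, so the series diverges by the divergence test.
Check u = -166/33: the terms have absolute value of order n², which does not tend to 0, so the series diverges by the divergence test.

(-166/33, -164/33)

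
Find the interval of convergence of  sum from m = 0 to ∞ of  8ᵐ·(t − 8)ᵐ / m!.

(−∞, ∞)

By the ratio test, |a_{m+1}/a_m| = 8 · 1/(m+1) → 0.
The ratio tends to 0 regardless of t, hence R = ∞.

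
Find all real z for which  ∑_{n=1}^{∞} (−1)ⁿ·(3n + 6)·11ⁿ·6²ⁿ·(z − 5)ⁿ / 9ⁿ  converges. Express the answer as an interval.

The ratio of consecutive coefficients is [(3(n+1) + 6)/(3n + 6)] · 11·36/9 → 44.
Convergence for |z − 5| · 44 < 1, i.e. |z − 5| < 1/44. So R = 1/44.
At z = 221/44: the terms have absolute value of order n, which does not tend to 0, so the series diverges by the divergence test.
When z = 219/44, the terms do not tend to 0, so the series diverges.

(219/44, 221/44)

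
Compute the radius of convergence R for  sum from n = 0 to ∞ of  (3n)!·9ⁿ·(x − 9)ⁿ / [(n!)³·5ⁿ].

The ratio of consecutive coefficients is (3n+1)·(3n+2)·(3n+3)/(n+1)³ · 9/5 → 243/5.
Thus R = 1/(243/5) = 5/243.

R = 5/243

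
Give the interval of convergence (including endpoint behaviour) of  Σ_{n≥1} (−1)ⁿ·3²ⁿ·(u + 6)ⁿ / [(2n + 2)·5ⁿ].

Apply the ratio test: |a_{n+1}| / |a_n| = [(2n + 2)/(2(n+1) + 2)] · 9/5, which tends to 9/5 as n → ∞.
Convergence for |u + 6| · 9/5 < 1, i.e. |u + 6| < 5/9. So R = 5/9.
When u = -49/9, convergence follows from the alternating series test (terms decrease monotonically to 0).
When u = -59/9, the terms behave like c/n; limit comparison with the harmonic series gives divergence.

(-59/9, -49/9]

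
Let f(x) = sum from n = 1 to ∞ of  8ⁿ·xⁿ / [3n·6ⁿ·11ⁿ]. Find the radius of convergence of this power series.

R = 33/4

The ratio of consecutive coefficients is [3n/3(n+1)] · 8/(6·11) → 4/33.
Thus R = 1/(4/33) = 33/4.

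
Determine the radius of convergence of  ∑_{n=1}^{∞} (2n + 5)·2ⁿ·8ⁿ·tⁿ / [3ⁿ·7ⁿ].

R = 21/16

Ratio test: |a_{n+1}/a_n| = [(2(n+1) + 5)/(2n + 5)] · 2·8/(3·7) → 16/21 as n → ∞.
Convergence for |t| · 16/21 < 1, i.e. |t| < 21/16. So R = 21/16.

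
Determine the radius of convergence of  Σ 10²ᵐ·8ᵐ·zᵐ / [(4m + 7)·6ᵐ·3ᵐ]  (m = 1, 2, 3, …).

Apply the ratio test: |a_{m+1}| / |a_m| = [(4m + 7)/(4(m+1) + 7)] · 100·8/(6·3), which tends to 400/9 as m → ∞.
The series converges when 400/9 · |z| < 1, giving R = 9/400.

R = 9/400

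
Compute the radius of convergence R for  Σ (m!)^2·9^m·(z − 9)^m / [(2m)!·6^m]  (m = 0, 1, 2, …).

Ratio test: |a_{m+1}/a_m| = (m+1)²/[(2m+1)·(2m+2)] · 9/6 → 3/8 as m → ∞.
The series converges when 3/8 · |z − 9| < 1, giving R = 8/3.

R = 8/3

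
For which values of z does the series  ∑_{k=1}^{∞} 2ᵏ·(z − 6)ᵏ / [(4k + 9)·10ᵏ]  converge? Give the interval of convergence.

Apply the ratio test: |a_{k+1}| / |a_k| = [(4k + 9)/(4(k+1) + 9)] · 2/10, which tends to 1/5 as k → ∞.
The series converges when 1/5 · |z − 6| < 1, giving R = 5.
When z = 11, comparison with the harmonic series Σ 1/k shows the series diverges.
When z = 1, the terms alternate in sign and decrease monotonically to 0 in absolute value (size ~ c/k), so the alternating series test gives convergence.

[1, 11)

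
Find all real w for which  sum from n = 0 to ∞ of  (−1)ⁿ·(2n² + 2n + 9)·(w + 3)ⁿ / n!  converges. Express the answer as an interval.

(−∞, ∞)

The ratio of consecutive coefficients is (2(n+1)² + 2(n+1) + 9)/(2n² + 2n + 9) · 1/(n+1) → 0.
The limit is 0, so the series converges for all w; R = ∞.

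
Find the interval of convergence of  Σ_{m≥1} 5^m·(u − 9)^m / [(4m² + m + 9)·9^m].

[36/5, 54/5]

By the ratio test, |a_{m+1}/a_m| = [(4m² + m + 9)/(4(m+1)² + (m+1) + 9)] · 5/9 → 5/9.
Thus R = 1/(5/9) = 9/5.
Endpoint u = 54/5: absolute convergence follows by limit comparison with Σ 1/m².
At u = 36/5: the terms are on the order of 1/m², so the series converges absolutely by comparison with the p-series (p = 2 > 1).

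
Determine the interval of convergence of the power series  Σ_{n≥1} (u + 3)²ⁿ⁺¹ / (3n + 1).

Ratio test: |a_{n+1}/a_n| = (3n + 1)/(3(n+1) + 1) → 1 as n → ∞.
Successive powers of (u + 3) differ by 2, so the series converges when |u + 3|² · 1 < 1, i.e. |u + 3| < √(1) = 1. So R = 1.
Check u = -2: the terms are asymptotic to a nonzero constant times 1/n, so the series diverges by limit comparison with Σ 1/n.
Endpoint u = -4: the terms are asymptotic to a nonzero constant times 1/n, so the series diverges by limit comparison with Σ 1/n.

(-4, -2)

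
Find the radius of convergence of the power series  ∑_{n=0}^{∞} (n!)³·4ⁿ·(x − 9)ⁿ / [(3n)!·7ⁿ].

The ratio of consecutive coefficients is (n+1)³/[(3n+1)·(3n+2)·(3n+3)] · 4/7 → 4/189.
The series converges when 4/189 · |x − 9| < 1, giving R = 189/4.

R = 189/4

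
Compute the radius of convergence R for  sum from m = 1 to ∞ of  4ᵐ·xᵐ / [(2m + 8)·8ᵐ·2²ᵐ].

R = 8

By the ratio test, |a_{m+1}/a_m| = [(2m + 8)/(2(m+1) + 8)] · 4/(8·4) → 1/8.
Convergence for |x| · 1/8 < 1, i.e. |x| < 8. So R = 8.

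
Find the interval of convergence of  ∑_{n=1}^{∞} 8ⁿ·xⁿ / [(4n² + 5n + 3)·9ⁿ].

[-9/8, 9/8]

Apply the ratio test: |a_{n+1}| / |a_n| = [(4n² + 5n + 3)/(4(n+1)² + 5(n+1) + 3)] · 8/9, which tends to 8/9 as n → ∞.
Convergence for |x| · 8/9 < 1, i.e. |x| < 9/8. So R = 9/8.
At x = 9/8: the series is dominated by a constant times Σ 1/n², which converges (p = 2 > 1).
Endpoint x = -9/8: absolute convergence follows by limit comparison with Σ 1/n².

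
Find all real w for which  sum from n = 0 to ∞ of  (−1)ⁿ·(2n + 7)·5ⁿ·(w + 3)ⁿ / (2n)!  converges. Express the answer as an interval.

(−∞, ∞)

The ratio of consecutive coefficients is (2(n+1) + 7)/(2n + 7) · 5 · 1/[(2n+1)·(2n+2)] → 0.
The limit is 0, so the series converges for all w; R = ∞.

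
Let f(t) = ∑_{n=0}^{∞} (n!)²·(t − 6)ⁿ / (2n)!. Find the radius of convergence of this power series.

R = 4

Ratio test: |a_{n+1}/a_n| = (n+1)²/[(2n+1)·(2n+2)] → 1/4 as n → ∞.
Hence the series converges for |t − 6| < 1/(1/4) = 4, so the radius of convergence is 4.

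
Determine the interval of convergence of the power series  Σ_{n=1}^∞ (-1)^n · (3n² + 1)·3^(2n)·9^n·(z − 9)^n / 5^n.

(724/81, 734/81)

Apply the ratio test: |a_{n+1}| / |a_n| = [(3(n+1)² + 1)/(3n² + 1)] · 9·9/5, which tends to 81/5 as n → ∞.
Thus R = 1/(81/5) = 5/81.
Check z = 734/81: the terms have absolute value of order n², which does not tend to 0, so the series diverges by the divergence test.
When z = 724/81, the n-th term does not approach 0; divergence by the term test.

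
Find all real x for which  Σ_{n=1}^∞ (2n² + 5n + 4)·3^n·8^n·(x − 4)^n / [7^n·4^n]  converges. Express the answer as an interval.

(17/6, 31/6)

The ratio of consecutive coefficients is [(2(n+1)² + 5(n+1) + 4)/(2n² + 5n + 4)] · 3·8/(7·4) → 6/7.
Convergence for |x − 4| · 6/7 < 1, i.e. |x − 4| < 7/6. So R = 7/6.
Check x = 31/6: the n-th term does not approach 0; divergence by the term test.
When x = 17/6, the terms do not tend to 0, so the series diverges.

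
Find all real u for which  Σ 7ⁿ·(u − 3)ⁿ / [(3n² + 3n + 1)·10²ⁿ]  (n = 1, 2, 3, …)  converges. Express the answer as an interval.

The ratio of consecutive coefficients is [(3n² + 3n + 1)/(3(n+1)² + 3(n+1) + 1)] · 7/100 → 7/100.
Convergence for |u − 3| · 7/100 < 1, i.e. |u − 3| < 100/7. So R = 100/7.
Endpoint u = 121/7: the terms are on the order of 1/n², so the series converges absolutely by comparison with the p-series (p = 2 > 1).
When u = -79/7, absolute convergence follows by limit comparison with Σ 1/n².

[-79/7, 121/7]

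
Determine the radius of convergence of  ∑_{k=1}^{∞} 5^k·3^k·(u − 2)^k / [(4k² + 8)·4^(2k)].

Ratio test: |a_{k+1}/a_k| = [(4k² + 8)/(4(k+1)² + 8)] · 5·3/16 → 15/16 as k → ∞.
Convergence for |u − 2| · 15/16 < 1, i.e. |u − 2| < 16/15. So R = 16/15.

R = 16/15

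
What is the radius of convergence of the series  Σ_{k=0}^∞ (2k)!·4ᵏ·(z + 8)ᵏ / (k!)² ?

The ratio of consecutive coefficients is (2k+1)·(2k+2)/(k+1)² · 4 → 16.
Thus R = 1/(16) = 1/16.

R = 1/16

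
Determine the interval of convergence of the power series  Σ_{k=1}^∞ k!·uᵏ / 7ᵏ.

{0}

By the ratio test, |a_{k+1}/a_k| = (k+1) · 1/7 → ∞.
Since the ratio → ∞, the series diverges for every u ≠ 0, and R = 0.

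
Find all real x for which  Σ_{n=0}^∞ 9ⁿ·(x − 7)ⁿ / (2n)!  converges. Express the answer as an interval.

(−∞, ∞)

Ratio test: |a_{n+1}/a_n| = 9 · 1/[(2n+1)·(2n+2)] → 0 as n → ∞.
The limit is 0, so the series converges for all x; R = ∞.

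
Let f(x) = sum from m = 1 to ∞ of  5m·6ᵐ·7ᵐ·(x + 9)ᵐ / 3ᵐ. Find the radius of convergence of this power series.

Ratio test: |a_{m+1}/a_m| = [5(m+1)/5m] · 6·7/3 → 14 as m → ∞.
Hence the series converges for |x + 9| < 1/(14) = 1/14, so the radius of convergence is 1/14.

R = 1/14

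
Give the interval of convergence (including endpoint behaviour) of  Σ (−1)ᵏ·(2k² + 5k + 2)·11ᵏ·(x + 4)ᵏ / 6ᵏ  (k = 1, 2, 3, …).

The ratio of consecutive coefficients is [(2(k+1)² + 5(k+1) + 2)/(2k² + 5k + 2)] · 11/6 → 11/6.
Convergence for |x + 4| · 11/6 < 1, i.e. |x + 4| < 6/11. So R = 6/11.
Endpoint x = -38/11: the terms do not tend to 0, so the series diverges.
When x = -50/11, the terms do not tend to 0, so the series diverges.

(-50/11, -38/11)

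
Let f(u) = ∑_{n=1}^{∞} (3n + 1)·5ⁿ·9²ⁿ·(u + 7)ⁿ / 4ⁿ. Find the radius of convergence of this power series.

R = 4/405

The ratio of consecutive coefficients is [(3(n+1) + 1)/(3n + 1)] · 5·81/4 → 405/4.
Convergence for |u + 7| · 405/4 < 1, i.e. |u + 7| < 4/405. So R = 4/405.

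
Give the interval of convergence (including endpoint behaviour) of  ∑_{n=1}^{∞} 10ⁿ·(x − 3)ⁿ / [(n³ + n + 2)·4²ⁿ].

The ratio of consecutive coefficients is [(n³ + n + 2)/((n+1)³ + (n+1) + 2)] · 10/16 → 5/8.
Thus R = 1/(5/8) = 8/5.
Check x = 23/5: the series is dominated by a constant times Σ 1/n³, which converges (p = 3 > 1).
When x = 7/5, the series is dominated by a constant times Σ 1/n³, which converges (p = 3 > 1).

[7/5, 23/5]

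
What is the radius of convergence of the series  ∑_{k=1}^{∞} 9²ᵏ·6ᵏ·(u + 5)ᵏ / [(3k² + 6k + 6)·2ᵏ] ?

Ratio test: |a_{k+1}/a_k| = [(3k² + 6k + 6)/(3(k+1)² + 6(k+1) + 6)] · 81·6/2 → 243 as k → ∞.
Convergence for |u + 5| · 243 < 1, i.e. |u + 5| < 1/243. So R = 1/243.

R = 1/243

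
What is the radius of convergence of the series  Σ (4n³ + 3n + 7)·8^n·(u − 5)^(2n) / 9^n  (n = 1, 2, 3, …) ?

The ratio of consecutive coefficients is [(4(n+1)³ + 3(n+1) + 7)/(4n³ + 3n + 7)] · 8/9 → 8/9.
Since the exponent of (u − 5) increases by 2 each term, convergence requires |u − 5|² < 9/8, hence R = 3√2/4.

R = 3√2/4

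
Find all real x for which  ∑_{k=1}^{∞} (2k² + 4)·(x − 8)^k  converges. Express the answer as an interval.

By the ratio test, |a_{k+1}/a_k| = (2(k+1)² + 4)/(2k² + 4) → 1.
So the series converges when |x − 8| < 1 and diverges when |x − 8| > 1; R = 1.
Check x = 9: the terms have absolute value of order k², which does not tend to 0, so the series diverges by the divergence test.
Check x = 7: the k-th term does not approach 0; divergence by the term test.

(7, 9)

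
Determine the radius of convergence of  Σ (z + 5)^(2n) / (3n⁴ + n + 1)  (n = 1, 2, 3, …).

R = 1

Apply the ratio test: |a_{n+1}| / |a_n| = (3n⁴ + n + 1)/(3(n+1)⁴ + (n+1) + 1), which tends to 1 as n → ∞.
Since the exponent of (z + 5) increases by 2 each term, convergence requires |z + 5|² < 1, hence R = 1.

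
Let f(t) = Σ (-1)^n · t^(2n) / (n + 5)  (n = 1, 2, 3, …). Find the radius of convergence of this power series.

R = 1

Ratio test: |a_{n+1}/a_n| = (n + 5)/((n+1) + 5) → 1 as n → ∞.
Successive powers of t differ by 2, so the series converges when |t|² · 1 < 1, i.e. |t| < √(1) = 1. So R = 1.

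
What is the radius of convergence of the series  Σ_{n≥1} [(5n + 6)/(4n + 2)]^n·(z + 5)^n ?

Applying the root test, |a_n|^(1/n) = (5n + 6)/(4n + 2) → 5/4.
Thus R = 1/(5/4) = 4/5.

R = 4/5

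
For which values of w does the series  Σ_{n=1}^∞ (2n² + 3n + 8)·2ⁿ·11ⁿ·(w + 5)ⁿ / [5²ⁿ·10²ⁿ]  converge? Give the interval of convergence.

(-1305/11, 1195/11)

Ratio test: |a_{n+1}/a_n| = [(2(n+1)² + 3(n+1) + 8)/(2n² + 3n + 8)] · 2·11/(25·100) → 11/1250 as n → ∞.
Convergence for |w + 5| · 11/1250 < 1, i.e. |w + 5| < 1250/11. So R = 1250/11.
At w = 1195/11: the terms have absolute value of order n², which does not tend to 0, so the series diverges by the divergence test.
At w = -1305/11: the terms have absolute value of order n², which does not tend to 0, so the series diverges by the divergence test.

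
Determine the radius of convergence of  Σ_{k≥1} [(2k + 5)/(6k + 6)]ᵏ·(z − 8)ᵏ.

R = 3

Root test: |a_k|^(1/k) = (2k + 5)/(6k + 6) → 1/3.
Thus R = 1/(1/3) = 3.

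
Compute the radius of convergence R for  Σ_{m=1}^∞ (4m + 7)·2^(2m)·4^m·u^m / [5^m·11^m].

Apply the ratio test: |a_{m+1}| / |a_m| = [(4(m+1) + 7)/(4m + 7)] · 4·4/(5·11), which tends to 16/55 as m → ∞.
Hence the series converges for |u| < 1/(16/55) = 55/16, so the radius of convergence is 55/16.

R = 55/16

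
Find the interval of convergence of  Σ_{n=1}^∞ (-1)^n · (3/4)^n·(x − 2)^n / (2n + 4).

(2/3, 10/3]

Ratio test: |a_{n+1}/a_n| = [(2n + 4)/(2(n+1) + 4)] · 3/4 → 3/4 as n → ∞.
Convergence for |x − 2| · 3/4 < 1, i.e. |x − 2| < 4/3. So R = 4/3.
Endpoint x = 10/3: convergence follows from the alternating series test (terms decrease monotonically to 0).
When x = 2/3, the terms behave like c/n; limit comparison with the harmonic series gives divergence.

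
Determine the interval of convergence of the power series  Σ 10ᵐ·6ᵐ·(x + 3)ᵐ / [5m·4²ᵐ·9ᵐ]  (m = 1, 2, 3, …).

By the ratio test, |a_{m+1}/a_m| = [5m/5(m+1)] · 10·6/(16·9) → 5/12.
Thus R = 1/(5/12) = 12/5.
Endpoint x = -3/5: comparison with the harmonic series Σ 1/m shows the series diverges.
When x = -27/5, the terms alternate in sign and decrease monotonically to 0 in absolute value (size ~ c/m), so the alternating series test gives convergence.

[-27/5, -3/5)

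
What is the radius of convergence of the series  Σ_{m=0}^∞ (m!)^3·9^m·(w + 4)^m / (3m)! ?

Ratio test: |a_{m+1}/a_m| = (m+1)³/[(3m+1)·(3m+2)·(3m+3)] · 9 → 1/3 as m → ∞.
Thus R = 1/(1/3) = 3.

R = 3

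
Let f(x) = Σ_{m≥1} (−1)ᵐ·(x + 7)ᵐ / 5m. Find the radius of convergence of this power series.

R = 1

Apply the ratio test: |a_{m+1}| / |a_m| = 5m/5(m+1), which tends to 1 as m → ∞.
Convergence for |x + 7| < 1, so R = 1.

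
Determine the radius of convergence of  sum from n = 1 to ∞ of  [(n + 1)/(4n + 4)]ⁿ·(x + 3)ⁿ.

R = 4

Root test: |a_n|^(1/n) = (n + 1)/(4n + 4) → 1/4.
Thus R = 1/(1/4) = 4.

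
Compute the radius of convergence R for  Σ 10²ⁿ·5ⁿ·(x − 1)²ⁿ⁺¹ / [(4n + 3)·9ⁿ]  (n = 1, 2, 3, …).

R = 3√5/50

By the ratio test, |a_{n+1}/a_n| = [(4n + 3)/(4(n+1) + 3)] · 100·5/9 → 500/9.
Writing y = (x − 1)², the series in y has radius 9/500, so |x − 1| < √(9/500) and R = 3√5/50.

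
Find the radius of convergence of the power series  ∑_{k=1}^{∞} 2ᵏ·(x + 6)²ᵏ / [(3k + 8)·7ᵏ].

R = √14/2

The ratio of consecutive coefficients is [(3k + 8)/(3(k+1) + 8)] · 2/7 → 2/7.
Successive powers of (x + 6) differ by 2, so the series converges when |x + 6|² · 2/7 < 1, i.e. |x + 6| < √(7/2). So R = √14/2.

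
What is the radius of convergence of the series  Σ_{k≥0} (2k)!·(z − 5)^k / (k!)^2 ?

The ratio of consecutive coefficients is (2k+1)·(2k+2)/(k+1)² → 4.
Thus R = 1/(4) = 1/4.

R = 1/4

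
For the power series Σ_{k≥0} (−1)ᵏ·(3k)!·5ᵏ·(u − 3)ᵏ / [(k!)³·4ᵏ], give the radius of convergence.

The ratio of consecutive coefficients is (3k+1)·(3k+2)·(3k+3)/(k+1)³ · 5/4 → 135/4.
Convergence for |u − 3| · 135/4 < 1, i.e. |u − 3| < 4/135. So R = 4/135.

R = 4/135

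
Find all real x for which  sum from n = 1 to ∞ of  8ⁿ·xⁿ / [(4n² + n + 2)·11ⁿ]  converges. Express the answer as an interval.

Ratio test: |a_{n+1}/a_n| = [(4n² + n + 2)/(4(n+1)² + (n+1) + 2)] · 8/11 → 8/11 as n → ∞.
Convergence for |x| · 8/11 < 1, i.e. |x| < 11/8. So R = 11/8.
Endpoint x = 11/8: the series is dominated by a constant times Σ 1/n², which converges (p = 2 > 1).
At x = -11/8: the terms are on the order of 1/n², so the series converges absolutely by comparison with the p-series (p = 2 > 1).

[-11/8, 11/8]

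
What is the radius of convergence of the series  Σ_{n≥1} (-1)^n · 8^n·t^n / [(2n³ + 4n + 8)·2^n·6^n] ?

R = 3/2

Apply the ratio test: |a_{n+1}| / |a_n| = [(2n³ + 4n + 8)/(2(n+1)³ + 4(n+1) + 8)] · 8/(2·6), which tends to 2/3 as n → ∞.
Convergence for |t| · 2/3 < 1, i.e. |t| < 3/2. So R = 3/2.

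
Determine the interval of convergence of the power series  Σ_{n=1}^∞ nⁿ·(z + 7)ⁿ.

{-7}

Root test: |a_n|^(1/n) = n → ∞.
Since the n-th root of |a_n| is unbounded, the series converges only at z = -7; R = 0.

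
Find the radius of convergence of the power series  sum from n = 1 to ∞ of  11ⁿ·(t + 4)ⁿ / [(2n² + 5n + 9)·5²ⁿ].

R = 25/11

Ratio test: |a_{n+1}/a_n| = [(2n² + 5n + 9)/(2(n+1)² + 5(n+1) + 9)] · 11/25 → 11/25 as n → ∞.
Hence the series converges for |t + 4| < 1/(11/25) = 25/11, so the radius of convergence is 25/11.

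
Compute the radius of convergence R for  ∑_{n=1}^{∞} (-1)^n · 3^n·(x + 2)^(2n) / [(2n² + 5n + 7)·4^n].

R = 2√3/3

The ratio of consecutive coefficients is [(2n² + 5n + 7)/(2(n+1)² + 5(n+1) + 7)] · 3/4 → 3/4.
Successive powers of (x + 2) differ by 2, so the series converges when |x + 2|² · 3/4 < 1, i.e. |x + 2| < √(4/3). So R = 2√3/3.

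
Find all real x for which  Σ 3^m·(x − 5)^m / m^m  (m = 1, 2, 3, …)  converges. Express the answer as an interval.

By the Cauchy root test, |a_m|^(1/m) = 3/m → 0.
Since the m-th root of |a_m| tends to 0, the series converges for all real x; R = ∞.

(−∞, ∞)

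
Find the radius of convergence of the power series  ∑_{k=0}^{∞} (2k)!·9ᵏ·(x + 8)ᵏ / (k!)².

R = 1/36

The ratio of consecutive coefficients is (2k+1)·(2k+2)/(k+1)² · 9 → 36.
Thus R = 1/(36) = 1/36.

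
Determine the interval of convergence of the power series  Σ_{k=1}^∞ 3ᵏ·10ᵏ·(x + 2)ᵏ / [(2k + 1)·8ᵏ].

Apply the ratio test: |a_{k+1}| / |a_k| = [(2k + 1)/(2(k+1) + 1)] · 3·10/8, which tends to 15/4 as k → ∞.
The series converges when 15/4 · |x + 2| < 1, giving R = 4/15.
Endpoint x = -26/15: comparison with the harmonic series Σ 1/k shows the series diverges.
At x = -34/15: an alternating series whose terms decrease to 0 in absolute value, so it converges by the Leibniz criterion.

[-34/15, -26/15)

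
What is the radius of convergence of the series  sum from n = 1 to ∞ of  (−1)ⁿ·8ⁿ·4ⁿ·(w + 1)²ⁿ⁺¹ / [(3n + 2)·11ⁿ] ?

R = √22/8

Ratio test: |a_{n+1}/a_n| = [(3n + 2)/(3(n+1) + 2)] · 8·4/11 → 32/11 as n → ∞.
Successive powers of (w + 1) differ by 2, so the series converges when |w + 1|² · 32/11 < 1, i.e. |w + 1| < √(11/32). So R = √22/8.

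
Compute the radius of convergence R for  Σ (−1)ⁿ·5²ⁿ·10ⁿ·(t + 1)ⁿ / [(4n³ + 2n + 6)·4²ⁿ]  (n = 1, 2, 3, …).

R = 8/125

The ratio of consecutive coefficients is [(4n³ + 2n + 6)/(4(n+1)³ + 2(n+1) + 6)] · 25·10/16 → 125/8.
Hence the series converges for |t + 1| < 1/(125/8) = 8/125, so the radius of convergence is 8/125.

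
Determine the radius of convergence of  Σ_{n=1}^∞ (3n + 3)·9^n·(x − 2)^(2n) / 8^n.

Apply the ratio test: |a_{n+1}| / |a_n| = [(3(n+1) + 3)/(3n + 3)] · 9/8, which tends to 9/8 as n → ∞.
Since the exponent of (x − 2) increases by 2 each term, convergence requires |x − 2|² < 8/9, hence R = 2√2/3.

R = 2√2/3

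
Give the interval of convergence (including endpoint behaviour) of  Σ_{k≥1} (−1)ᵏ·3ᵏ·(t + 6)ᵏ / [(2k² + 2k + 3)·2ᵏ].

[-20/3, -16/3]

The ratio of consecutive coefficients is [(2k² + 2k + 3)/(2(k+1)² + 2(k+1) + 3)] · 3/2 → 3/2.
Convergence for |t + 6| · 3/2 < 1, i.e. |t + 6| < 2/3. So R = 2/3.
Endpoint t = -16/3: the terms are on the order of 1/k², so the series converges absolutely by comparison with the p-series (p = 2 > 1).
Check t = -20/3: the terms are on the order of 1/k², so the series converges absolutely by comparison with the p-series (p = 2 > 1).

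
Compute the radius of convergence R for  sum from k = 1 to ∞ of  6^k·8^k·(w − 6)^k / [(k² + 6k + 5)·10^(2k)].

R = 25/12

The ratio of consecutive coefficients is [(k² + 6k + 5)/((k+1)² + 6(k+1) + 5)] · 6·8/100 → 12/25.
Convergence for |w − 6| · 12/25 < 1, i.e. |w − 6| < 25/12. So R = 25/12.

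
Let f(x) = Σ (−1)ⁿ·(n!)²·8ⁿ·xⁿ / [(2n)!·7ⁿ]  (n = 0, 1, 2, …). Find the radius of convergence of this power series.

R = 7/2

The ratio of consecutive coefficients is (n+1)²/[(2n+1)·(2n+2)] · 8/7 → 2/7.
The series converges when 2/7 · |x| < 1, giving R = 7/2.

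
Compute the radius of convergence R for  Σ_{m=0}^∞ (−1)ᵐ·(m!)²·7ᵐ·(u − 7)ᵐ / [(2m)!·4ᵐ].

R = 16/7

By the ratio test, |a_{m+1}/a_m| = (m+1)²/[(2m+1)·(2m+2)] · 7/4 → 7/16.
Hence the series converges for |u − 7| < 1/(7/16) = 16/7, so the radius of convergence is 16/7.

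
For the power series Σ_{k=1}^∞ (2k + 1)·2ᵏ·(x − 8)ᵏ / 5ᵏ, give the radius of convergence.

The ratio of consecutive coefficients is [(2(k+1) + 1)/(2k + 1)] · 2/5 → 2/5.
Convergence for |x − 8| · 2/5 < 1, i.e. |x − 8| < 5/2. So R = 5/2.

R = 5/2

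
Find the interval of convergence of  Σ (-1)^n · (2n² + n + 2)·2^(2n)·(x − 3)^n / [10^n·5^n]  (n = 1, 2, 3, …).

(-19/2, 31/2)

By the ratio test, |a_{n+1}/a_n| = [(2(n+1)² + (n+1) + 2)/(2n² + n + 2)] · 4/(10·5) → 2/25.
Hence the series converges for |x − 3| < 1/(2/25) = 25/2, so the radius of convergence is 25/2.
Check x = 31/2: the terms have absolute value of order n², which does not tend to 0, so the series diverges by the divergence test.
Check x = -19/2: the terms have absolute value of order n², which does not tend to 0, so the series diverges by the divergence test.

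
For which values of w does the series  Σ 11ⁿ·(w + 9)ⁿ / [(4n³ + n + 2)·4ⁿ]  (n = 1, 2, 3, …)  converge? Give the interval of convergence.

Ratio test: |a_{n+1}/a_n| = [(4n³ + n + 2)/(4(n+1)³ + (n+1) + 2)] · 11/4 → 11/4 as n → ∞.
Convergence for |w + 9| · 11/4 < 1, i.e. |w + 9| < 4/11. So R = 4/11.
Endpoint w = -95/11: the terms are on the order of 1/n³, so the series converges absolutely by comparison with the p-series (p = 3 > 1).
Check w = -103/11: absolute convergence follows by limit comparison with Σ 1/n³.

[-103/11, -95/11]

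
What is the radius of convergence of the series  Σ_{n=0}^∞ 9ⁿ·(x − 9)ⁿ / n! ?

Ratio test: |a_{n+1}/a_n| = 9 · 1/(n+1) → 0 as n → ∞.
The ratio tends to 0 regardless of x, hence R = ∞.

R = ∞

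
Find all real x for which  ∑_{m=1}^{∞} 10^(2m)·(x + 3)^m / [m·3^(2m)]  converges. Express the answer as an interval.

[-309/100, -291/100)

The ratio of consecutive coefficients is [m/(m+1)] · 100/9 → 100/9.
Hence the series converges for |x + 3| < 1/(100/9) = 9/100, so the radius of convergence is 9/100.
Check x = -291/100: comparison with the harmonic series Σ 1/m shows the series diverges.
At x = -309/100: the terms alternate in sign and decrease monotonically to 0 in absolute value (size ~ c/m), so the alternating series test gives convergence.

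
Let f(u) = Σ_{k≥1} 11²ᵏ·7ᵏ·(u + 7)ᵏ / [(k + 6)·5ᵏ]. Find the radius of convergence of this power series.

By the ratio test, |a_{k+1}/a_k| = [(k + 6)/((k+1) + 6)] · 121·7/5 → 847/5.
The series converges when 847/5 · |u + 7| < 1, giving R = 5/847.

R = 5/847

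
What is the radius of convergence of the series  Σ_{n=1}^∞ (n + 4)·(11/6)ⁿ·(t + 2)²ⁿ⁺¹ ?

Apply the ratio test: |a_{n+1}| / |a_n| = [((n+1) + 4)/(n + 4)] · 11/6, which tends to 11/6 as n → ∞.
Successive powers of (t + 2) differ by 2, so the series converges when |t + 2|² · 11/6 < 1, i.e. |t + 2| < √(6/11). So R = √66/11.

R = √66/11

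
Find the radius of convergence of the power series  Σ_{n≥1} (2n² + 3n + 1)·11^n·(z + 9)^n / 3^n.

The ratio of consecutive coefficients is [(2(n+1)² + 3(n+1) + 1)/(2n² + 3n + 1)] · 11/3 → 11/3.
The series converges when 11/3 · |z + 9| < 1, giving R = 3/11.

R = 3/11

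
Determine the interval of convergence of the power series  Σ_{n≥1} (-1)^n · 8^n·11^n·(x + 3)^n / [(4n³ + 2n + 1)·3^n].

[-267/88, -261/88]

Ratio test: |a_{n+1}/a_n| = [(4n³ + 2n + 1)/(4(n+1)³ + 2(n+1) + 1)] · 8·11/3 → 88/3 as n → ∞.
Convergence for |x + 3| · 88/3 < 1, i.e. |x + 3| < 3/88. So R = 3/88.
When x = -261/88, the terms are on the order of 1/n³, so the series converges absolutely by comparison with the p-series (p = 3 > 1).
At x = -267/88: the terms are on the order of 1/n³, so the series converges absolutely by comparison with the p-series (p = 3 > 1).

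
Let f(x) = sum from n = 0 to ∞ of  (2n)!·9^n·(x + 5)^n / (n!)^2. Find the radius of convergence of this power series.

By the ratio test, |a_{n+1}/a_n| = (2n+1)·(2n+2)/(n+1)² · 9 → 36.
Hence the series converges for |x + 5| < 1/(36) = 1/36, so the radius of convergence is 1/36.

R = 1/36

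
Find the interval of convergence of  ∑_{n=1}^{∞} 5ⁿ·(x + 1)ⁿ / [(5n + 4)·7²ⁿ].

[-54/5, 44/5)

Apply the ratio test: |a_{n+1}| / |a_n| = [(5n + 4)/(5(n+1) + 4)] · 5/49, which tends to 5/49 as n → ∞.
Convergence for |x + 1| · 5/49 < 1, i.e. |x + 1| < 49/5. So R = 49/5.
Endpoint x = 44/5: comparison with the harmonic series Σ 1/n shows the series diverges.
When x = -54/5, an alternating series whose terms decrease to 0 in absolute value, so it converges by the Leibniz criterion.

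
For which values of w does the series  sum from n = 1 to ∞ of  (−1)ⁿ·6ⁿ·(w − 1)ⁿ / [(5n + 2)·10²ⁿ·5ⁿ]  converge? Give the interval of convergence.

(-247/3, 253/3]

By the ratio test, |a_{n+1}/a_n| = [(5n + 2)/(5(n+1) + 2)] · 6/(100·5) → 3/250.
Thus R = 1/(3/250) = 250/3.
Check w = 253/3: convergence follows from the alternating series test (terms decrease monotonically to 0).
When w = -247/3, the terms behave like c/n; limit comparison with the harmonic series gives divergence.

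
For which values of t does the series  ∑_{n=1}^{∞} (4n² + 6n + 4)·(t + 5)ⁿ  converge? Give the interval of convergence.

Apply the ratio test: |a_{n+1}| / |a_n| = (4(n+1)² + 6(n+1) + 4)/(4n² + 6n + 4), which tends to 1 as n → ∞.
Convergence for |t + 5| < 1, so R = 1.
Endpoint t = -4: the terms have absolute value of order n², which does not tend to 0, so the series diverges by the divergence test.
Check t = -6: the terms have absolute value of order n², which does not tend to 0, so the series diverges by the divergence test.

(-6, -4)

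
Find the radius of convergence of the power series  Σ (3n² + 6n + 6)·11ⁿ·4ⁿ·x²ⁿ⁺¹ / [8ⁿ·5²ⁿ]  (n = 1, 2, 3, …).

Apply the ratio test: |a_{n+1}| / |a_n| = [(3(n+1)² + 6(n+1) + 6)/(3n² + 6n + 6)] · 11·4/(8·25), which tends to 11/50 as n → ∞.
Since the exponent of x increases by 2 each term, convergence requires |x|² < 50/11, hence R = 5√22/11.

R = 5√22/11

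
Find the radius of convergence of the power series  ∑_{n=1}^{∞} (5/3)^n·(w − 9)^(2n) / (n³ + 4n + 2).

The ratio of consecutive coefficients is [(n³ + 4n + 2)/((n+1)³ + 4(n+1) + 2)] · 5/3 → 5/3.
Successive powers of (w − 9) differ by 2, so the series converges when |w − 9|² · 5/3 < 1, i.e. |w − 9| < √(3/5). So R = √15/5.

R = √15/5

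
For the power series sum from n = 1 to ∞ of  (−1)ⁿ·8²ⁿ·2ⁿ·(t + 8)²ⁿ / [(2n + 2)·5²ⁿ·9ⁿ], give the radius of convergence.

Ratio test: |a_{n+1}/a_n| = [(2n + 2)/(2(n+1) + 2)] · 64·2/(25·9) → 128/225 as n → ∞.
Since the exponent of (t + 8) increases by 2 each term, convergence requires |t + 8|² < 225/128, hence R = 15√2/16.

R = 15√2/16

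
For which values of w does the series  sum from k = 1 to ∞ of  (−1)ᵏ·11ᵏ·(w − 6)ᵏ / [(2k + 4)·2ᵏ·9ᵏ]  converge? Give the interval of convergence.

Ratio test: |a_{k+1}/a_k| = [(2k + 4)/(2(k+1) + 4)] · 11/(2·9) → 11/18 as k → ∞.
The series converges when 11/18 · |w − 6| < 1, giving R = 18/11.
When w = 84/11, convergence follows from the alternating series test (terms decrease monotonically to 0).
Check w = 48/11: the terms are asymptotic to a nonzero constant times 1/k, so the series diverges by limit comparison with Σ 1/k.

(48/11, 84/11]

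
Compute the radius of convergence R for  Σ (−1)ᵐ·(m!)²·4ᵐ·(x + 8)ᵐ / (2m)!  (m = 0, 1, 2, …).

R = 1

The ratio of consecutive coefficients is (m+1)²/[(2m+1)·(2m+2)] · 4 → 1.
Hence R = 1.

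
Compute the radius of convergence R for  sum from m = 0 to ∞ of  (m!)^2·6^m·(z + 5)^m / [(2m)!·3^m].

The ratio of consecutive coefficients is (m+1)²/[(2m+1)·(2m+2)] · 6/3 → 1/2.
Thus R = 1/(1/2) = 2.

R = 2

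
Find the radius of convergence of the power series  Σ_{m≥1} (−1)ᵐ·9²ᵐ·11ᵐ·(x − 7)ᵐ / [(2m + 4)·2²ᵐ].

R = 4/891

Apply the ratio test: |a_{m+1}| / |a_m| = [(2m + 4)/(2(m+1) + 4)] · 81·11/4, which tends to 891/4 as m → ∞.
Hence the series converges for |x − 7| < 1/(891/4) = 4/891, so the radius of convergence is 4/891.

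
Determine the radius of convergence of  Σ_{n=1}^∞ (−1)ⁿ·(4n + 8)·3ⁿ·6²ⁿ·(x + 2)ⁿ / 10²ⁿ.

By the ratio test, |a_{n+1}/a_n| = [(4(n+1) + 8)/(4n + 8)] · 3·36/100 → 27/25.
Hence the series converges for |x + 2| < 1/(27/25) = 25/27, so the radius of convergence is 25/27.

R = 25/27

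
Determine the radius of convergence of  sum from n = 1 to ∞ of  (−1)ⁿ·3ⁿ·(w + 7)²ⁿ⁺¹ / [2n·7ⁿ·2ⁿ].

R = √42/3

By the ratio test, |a_{n+1}/a_n| = [2n/2(n+1)] · 3/(7·2) → 3/14.
Successive powers of (w + 7) differ by 2, so the series converges when |w + 7|² · 3/14 < 1, i.e. |w + 7| < √(14/3). So R = √42/3.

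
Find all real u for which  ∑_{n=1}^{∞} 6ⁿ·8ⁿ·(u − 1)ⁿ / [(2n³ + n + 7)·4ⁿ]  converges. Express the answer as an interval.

The ratio of consecutive coefficients is [(2n³ + n + 7)/(2(n+1)³ + (n+1) + 7)] · 6·8/4 → 12.
Thus R = 1/(12) = 1/12.
Check u = 13/12: the terms are on the order of 1/n³, so the series converges absolutely by comparison with the p-series (p = 3 > 1).
When u = 11/12, the series is dominated by a constant times Σ 1/n³, which converges (p = 3 > 1).

[11/12, 13/12]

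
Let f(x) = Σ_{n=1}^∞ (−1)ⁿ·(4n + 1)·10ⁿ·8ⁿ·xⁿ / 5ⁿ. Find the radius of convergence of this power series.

R = 1/16

Ratio test: |a_{n+1}/a_n| = [(4(n+1) + 1)/(4n + 1)] · 10·8/5 → 16 as n → ∞.
Hence the series converges for |x| < 1/(16) = 1/16, so the radius of convergence is 1/16.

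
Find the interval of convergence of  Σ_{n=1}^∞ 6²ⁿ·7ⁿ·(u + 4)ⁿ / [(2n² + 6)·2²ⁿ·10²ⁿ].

Apply the ratio test: |a_{n+1}| / |a_n| = [(2n² + 6)/(2(n+1)² + 6)] · 36·7/(4·100), which tends to 63/100 as n → ∞.
The series converges when 63/100 · |u + 4| < 1, giving R = 100/63.
At u = -152/63: the terms are on the order of 1/n², so the series converges absolutely by comparison with the p-series (p = 2 > 1).
At u = -352/63: the terms are on the order of 1/n², so the series converges absolutely by comparison with the p-series (p = 2 > 1).

[-352/63, -152/63]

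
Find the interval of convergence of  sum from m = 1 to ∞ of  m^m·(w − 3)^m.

{3}

By the Cauchy root test, |a_m|^(1/m) = m → ∞.
The root grows without bound, so R = 0 (convergence only at w = 3).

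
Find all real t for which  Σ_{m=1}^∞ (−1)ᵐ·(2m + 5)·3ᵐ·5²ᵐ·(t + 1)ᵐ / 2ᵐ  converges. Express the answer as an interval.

(-77/75, -73/75)

Ratio test: |a_{m+1}/a_m| = [(2(m+1) + 5)/(2m + 5)] · 3·25/2 → 75/2 as m → ∞.
Convergence for |t + 1| · 75/2 < 1, i.e. |t + 1| < 2/75. So R = 2/75.
Endpoint t = -73/75: the terms do not tend to 0, so the series diverges.
When t = -77/75, the terms do not tend to 0, so the series diverges.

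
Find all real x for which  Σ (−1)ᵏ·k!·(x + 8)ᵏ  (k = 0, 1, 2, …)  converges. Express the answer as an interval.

Ratio test: |a_{k+1}/a_k| = (k+1) → ∞ as k → ∞.
The terms grow without bound for any (x + 8) ≠ 0, so R = 0 (convergence only at x = -8).

{-8}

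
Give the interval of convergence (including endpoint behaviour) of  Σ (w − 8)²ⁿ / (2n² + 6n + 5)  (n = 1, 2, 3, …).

[7, 9]

Ratio test: |a_{n+1}/a_n| = (2n² + 6n + 5)/(2(n+1)² + 6(n+1) + 5) → 1 as n → ∞.
Successive powers of (w − 8) differ by 2, so the series converges when |w − 8|² · 1 < 1, i.e. |w − 8| < √(1) = 1. So R = 1.
Endpoint w = 9: the series is dominated by a constant times Σ 1/n², which converges (p = 2 > 1).
Check w = 7: the series is dominated by a constant times Σ 1/n², which converges (p = 2 > 1).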